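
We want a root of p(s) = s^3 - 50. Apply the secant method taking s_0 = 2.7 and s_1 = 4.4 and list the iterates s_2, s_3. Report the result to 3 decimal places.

p(2.7) = -30.31700, p(4.4) = 35.18400
s_2 = 4.40000 − 35.18400·(4.40000 − 2.70000) / (35.18400 − (-30.31700)) = 4.40000 − (59.81280)/(65.50100) = 3.48684
p(3.48684) = -7.60676
s_3 = 3.48684 − (-7.60676)·(3.48684 − 4.40000) / (-7.60676 − 35.18400) = 3.48684 − (6.94618)/(-42.79076) = 3.64917

3.487, 3.649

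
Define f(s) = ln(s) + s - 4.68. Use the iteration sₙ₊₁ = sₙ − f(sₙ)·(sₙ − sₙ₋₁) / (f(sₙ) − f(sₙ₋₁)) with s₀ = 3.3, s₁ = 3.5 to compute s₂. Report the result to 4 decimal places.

3.4438

f(3.3) = -0.186078, f(3.5) = 0.072763
s₂ = 3.500000 − 0.072763·(3.500000 − 3.300000) / (0.072763 − (-0.186078)) = 3.500000 − (0.014553)/(0.258841) = 3.443778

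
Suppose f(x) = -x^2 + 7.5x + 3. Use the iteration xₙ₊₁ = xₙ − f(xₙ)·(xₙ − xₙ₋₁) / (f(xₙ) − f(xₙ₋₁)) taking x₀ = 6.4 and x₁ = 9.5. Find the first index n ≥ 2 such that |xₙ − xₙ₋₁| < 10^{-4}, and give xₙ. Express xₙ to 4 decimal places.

f(6.4) = 10.040000, f(9.5) = -16.000000
x₂ = 9.500000 − (-16.000000)·(3.100000)/(-26.040000) = 7.595238;  |Δ| = 1.904762
f(7.595238) = 2.276644
x₃ = 7.595238 − 2.276644·(-1.904762)/(18.276644) = 7.832506;  |Δ| = 0.237268
f(7.832506) = 0.395643
x₄ = 7.832506 − 0.395643·(0.237268)/(-1.881001) = 7.882412;  |Δ| = 0.049906
f(7.882412) = -0.014332
x₅ = 7.882412 − (-0.014332)·(0.049906)/(-0.409975) = 7.880668;  |Δ| = 0.001745
f(7.880668) = 0.000084
x₆ = 7.880668 − 0.000084·(-0.001745)/(0.014416) = 7.880678;  |Δ| = 0.000010
|x₆ − x₅| = 0.000010 < 10^{-4}

n = 6, xₙ = 7.8807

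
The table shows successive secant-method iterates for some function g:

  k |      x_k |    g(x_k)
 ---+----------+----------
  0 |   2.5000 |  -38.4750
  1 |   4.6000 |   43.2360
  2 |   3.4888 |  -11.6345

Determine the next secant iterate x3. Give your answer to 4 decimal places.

3.7244

x3 = 3.4888 − (-11.6345)·(3.4888 − 4.6000) / (-11.6345 − 43.2360)
   = 3.4888 − (12.928256)/(-54.870500) = 3.724414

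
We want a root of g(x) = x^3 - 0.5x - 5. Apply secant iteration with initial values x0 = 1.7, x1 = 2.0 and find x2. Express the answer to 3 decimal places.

1.796

g(1.7) = -0.93700, g(2.0) = 2.00000
x2 = 2.00000 − 2.00000·(2.00000 − 1.70000) / (2.00000 − (-0.93700)) = 2.00000 − (0.60000)/(2.93700) = 1.79571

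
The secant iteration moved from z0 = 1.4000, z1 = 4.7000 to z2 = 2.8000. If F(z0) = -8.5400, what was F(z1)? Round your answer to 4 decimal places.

11.5900

The secant line through (1.4000, -8.5400) and (4.7000, F(z1)) crosses zero at z2 = 2.8000.
So (1.4000, -8.5400), (4.7000, F(z1)), (2.8000, 0) are collinear:
F(z1) = -8.5400 · (4.7000 − 2.8000) / (1.4000 − 2.8000) = -8.5400 · (1.900000)/(-1.400000) = 11.590000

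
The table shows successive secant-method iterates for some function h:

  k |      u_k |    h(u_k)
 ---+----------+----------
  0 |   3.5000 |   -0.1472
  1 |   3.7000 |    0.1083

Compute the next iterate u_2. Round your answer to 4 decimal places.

u_2 = 3.7000 − 0.1083·(3.7000 − 3.5000) / (0.1083 − (-0.1472))
   = 3.7000 − (0.021660)/(0.255500) = 3.615225

3.6152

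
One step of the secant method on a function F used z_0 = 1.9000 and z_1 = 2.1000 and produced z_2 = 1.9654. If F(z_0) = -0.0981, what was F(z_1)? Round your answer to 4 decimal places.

The secant line through (1.9000, -0.0981) and (2.1000, F(z_1)) crosses zero at z_2 = 1.9654.
So (1.9000, -0.0981), (2.1000, F(z_1)), (1.9654, 0) are collinear:
F(z_1) = -0.0981 · (2.1000 − 1.9654) / (1.9000 − 1.9654) = -0.0981 · (0.134600)/(-0.065400) = 0.201900

0.2019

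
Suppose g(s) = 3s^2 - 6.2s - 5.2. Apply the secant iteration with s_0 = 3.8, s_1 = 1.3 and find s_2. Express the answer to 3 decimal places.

g(3.8) = 14.56000, g(1.3) = -8.19000
s_2 = 1.30000 − (-8.19000)·(1.30000 − 3.80000) / (-8.19000 − 14.56000) = 1.30000 − (20.47500)/(-22.75000) = 2.20000

2.200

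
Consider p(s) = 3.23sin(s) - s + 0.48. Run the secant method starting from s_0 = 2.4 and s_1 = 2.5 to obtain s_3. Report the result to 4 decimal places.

2.4756

p(2.4) = 0.261746, p(2.5) = -0.086935
s_2 = 2.500000 − (-0.086935)·(2.500000 − 2.400000) / (-0.086935 − 0.261746) = 2.500000 − (-0.008693)/(-0.348681) = 2.475067
p(2.475067) = 0.001908
s_3 = 2.475067 − 0.001908·(2.475067 − 2.500000) / (0.001908 − (-0.086935)) = 2.475067 − (-0.000048)/(0.088843) = 2.475603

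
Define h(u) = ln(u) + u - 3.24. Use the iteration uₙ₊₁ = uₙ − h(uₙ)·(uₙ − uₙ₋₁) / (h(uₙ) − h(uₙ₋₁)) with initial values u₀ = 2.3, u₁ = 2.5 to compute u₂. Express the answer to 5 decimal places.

h(2.3) = -0.1070909, h(2.5) = 0.1762907
u₂ = 2.5000000 − 0.1762907·(2.5000000 − 2.3000000) / (0.1762907 − (-0.1070909)) = 2.5000000 − (0.0352581)/(0.2833816) = 2.3755807

2.37558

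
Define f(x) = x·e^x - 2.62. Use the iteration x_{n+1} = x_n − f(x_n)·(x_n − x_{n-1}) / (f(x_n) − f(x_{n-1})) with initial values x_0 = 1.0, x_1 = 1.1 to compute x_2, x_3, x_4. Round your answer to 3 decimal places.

0.983, 0.982, 0.982

f(1.0) = 0.09828, f(1.1) = 0.68458
x_2 = 1.10000 − 0.68458·(1.10000 − 1.00000) / (0.68458 − 0.09828) = 1.10000 − (0.06846)/(0.58630) = 0.98324
f(0.98324) = 0.00829
x_3 = 0.98324 − 0.00829·(0.98324 − 1.10000) / (0.00829 − 0.68458) = 0.98324 − (-0.00097)/(-0.67630) = 0.98181
f(0.98181) = 0.00071
x_4 = 0.98181 − 0.00071·(0.98181 − 0.98324) / (0.00071 − 0.00829) = 0.98181 − (0.00000)/(-0.00758) = 0.98167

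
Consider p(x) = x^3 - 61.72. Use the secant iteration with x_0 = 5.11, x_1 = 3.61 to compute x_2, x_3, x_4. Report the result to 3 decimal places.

3.865, 3.960, 3.952

p(5.11) = 71.71283, p(3.61) = -14.67412
x_2 = 3.61000 − (-14.67412)·(3.61000 − 5.11000) / (-14.67412 − 71.71283) = 3.61000 − (22.01118)/(-86.38695) = 3.86480
p(3.86480) = -3.99284
x_3 = 3.86480 − (-3.99284)·(3.86480 − 3.61000) / (-3.99284 − (-14.67412)) = 3.86480 − (-1.01736)/(10.68128) = 3.96004
p(3.96004) = 0.38125
x_4 = 3.96004 − 0.38125·(3.96004 − 3.86480) / (0.38125 − (-3.99284)) = 3.96004 − (0.03631)/(4.37408) = 3.95174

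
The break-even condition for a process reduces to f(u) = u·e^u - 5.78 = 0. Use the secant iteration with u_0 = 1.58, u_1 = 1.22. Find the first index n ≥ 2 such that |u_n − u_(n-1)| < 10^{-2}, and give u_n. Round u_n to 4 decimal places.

f(1.58) = 1.890830, f(1.22) = -1.647631
u_2 = 1.220000 − (-1.647631)·(-0.360000)/(-3.538461) = 1.387629;  |Δ| = 0.167629
f(1.387629) = -0.222075
u_3 = 1.387629 − (-0.222075)·(0.167629)/(1.425556) = 1.413742;  |Δ| = 0.026113
f(1.413742) = 0.032333
u_4 = 1.413742 − 0.032333·(0.026113)/(0.254409) = 1.410423;  |Δ| = 0.003319
|u_4 − u_3| = 0.003319 < 10^{-2}

n = 4, u_n = 1.4104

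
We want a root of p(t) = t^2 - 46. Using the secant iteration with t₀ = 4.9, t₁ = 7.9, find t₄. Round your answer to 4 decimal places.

p(4.9) = -21.990000, p(7.9) = 16.410000
t₂ = 7.900000 − 16.410000·(7.900000 − 4.900000) / (16.410000 − (-21.990000)) = 7.900000 − (49.230000)/(38.400000) = 6.617969
p(6.617969) = -2.202490
t₃ = 6.617969 − (-2.202490)·(6.617969 − 7.900000) / (-2.202490 − 16.410000) = 6.617969 − (2.823661)/(-18.612490) = 6.769677
p(6.769677) = -0.171479
t₄ = 6.769677 − (-0.171479)·(6.769677 − 6.617969) / (-0.171479 − (-2.202490)) = 6.769677 − (-0.026015)/(2.031011) = 6.782485

6.7825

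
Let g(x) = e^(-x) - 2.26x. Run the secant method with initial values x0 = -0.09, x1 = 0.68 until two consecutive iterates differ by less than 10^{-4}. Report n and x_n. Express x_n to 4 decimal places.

g(-0.09) = 1.297574, g(0.68) = -1.030183
x2 = 0.680000 − (-1.030183)·(0.770000)/(-2.327757) = 0.339225;  |Δ| = 0.340775
g(0.339225) = -0.054327
x3 = 0.339225 − (-0.054327)·(-0.340775)/(0.975856) = 0.320254;  |Δ| = 0.018971
g(0.320254) = 0.002191
x4 = 0.320254 − 0.002191·(-0.018971)/(0.056518) = 0.320989;  |Δ| = 0.000735
g(0.320989) = -0.000005
x5 = 0.320989 − (-0.000005)·(0.000735)/(-0.002196) = 0.320988;  |Δ| = 0.000002
|x5 − x4| = 0.000002 < 10^{-4}

n = 5, x_n = 0.3210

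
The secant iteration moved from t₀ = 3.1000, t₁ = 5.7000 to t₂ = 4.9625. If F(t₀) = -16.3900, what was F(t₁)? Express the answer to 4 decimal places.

The secant line through (3.1000, -16.3900) and (5.7000, F(t₁)) crosses zero at t₂ = 4.9625.
So (3.1000, -16.3900), (5.7000, F(t₁)), (4.9625, 0) are collinear:
F(t₁) = -16.3900 · (5.7000 − 4.9625) / (3.1000 − 4.9625) = -16.3900 · (0.737500)/(-1.862500) = 6.490000

6.4900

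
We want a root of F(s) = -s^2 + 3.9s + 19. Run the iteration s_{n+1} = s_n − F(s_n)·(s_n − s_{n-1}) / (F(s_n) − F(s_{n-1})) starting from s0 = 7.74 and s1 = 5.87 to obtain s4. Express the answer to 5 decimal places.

F(7.74) = -10.7216000, F(5.87) = 7.4361000
s2 = 5.8700000 − 7.4361000·(5.8700000 − 7.7400000) / (7.4361000 − (-10.7216000)) = 5.8700000 − (-13.9055070)/(18.1577000) = 6.6358187
F(6.6358187) = 0.8456027
s3 = 6.6358187 − 0.8456027·(6.6358187 − 5.8700000) / (0.8456027 − 7.4361000) = 6.6358187 − (0.6475784)/(-6.5904973) = 6.7340782
F(6.7340782) = -0.0849038
s4 = 6.7340782 − (-0.0849038)·(6.7340782 − 6.6358187) / (-0.0849038 − 0.8456027) = 6.7340782 − (-0.0083426)/(-0.9305065) = 6.7251125

6.72511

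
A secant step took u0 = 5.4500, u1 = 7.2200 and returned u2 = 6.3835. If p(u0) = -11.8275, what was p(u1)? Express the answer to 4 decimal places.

10.5985

The secant line through (5.4500, -11.8275) and (7.2200, p(u1)) crosses zero at u2 = 6.3835.
So (5.4500, -11.8275), (7.2200, p(u1)), (6.3835, 0) are collinear:
p(u1) = -11.8275 · (7.2200 − 6.3835) / (5.4500 − 6.3835) = -11.8275 · (0.836500)/(-0.933500) = 10.598504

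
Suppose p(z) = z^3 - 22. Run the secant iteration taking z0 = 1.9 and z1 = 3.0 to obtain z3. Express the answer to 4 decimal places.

p(1.9) = -15.141000, p(3.0) = 5.000000
z2 = 3.000000 − 5.000000·(3.000000 − 1.900000) / (5.000000 − (-15.141000)) = 3.000000 − (5.500000)/(20.141000) = 2.726925
p(2.726925) = -1.722255
z3 = 2.726925 − (-1.722255)·(2.726925 − 3.000000) / (-1.722255 − 5.000000) = 2.726925 − (0.470304)/(-6.722255) = 2.796887

2.7969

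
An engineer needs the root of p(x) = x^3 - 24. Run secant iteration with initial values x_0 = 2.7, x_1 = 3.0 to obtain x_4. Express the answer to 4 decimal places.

2.8845

p(2.7) = -4.317000, p(3.0) = 3.000000
x_2 = 3.000000 − 3.000000·(3.000000 − 2.700000) / (3.000000 − (-4.317000)) = 3.000000 − (0.900000)/(7.317000) = 2.876999
p(2.876999) = -0.186730
x_3 = 2.876999 − (-0.186730)·(2.876999 − 3.000000) / (-0.186730 − 3.000000) = 2.876999 − (0.022968)/(-3.186730) = 2.884206
p(2.884206) = -0.007312
x_4 = 2.884206 − (-0.007312)·(2.884206 − 2.876999) / (-0.007312 − (-0.186730)) = 2.884206 − (-0.000053)/(0.179419) = 2.884500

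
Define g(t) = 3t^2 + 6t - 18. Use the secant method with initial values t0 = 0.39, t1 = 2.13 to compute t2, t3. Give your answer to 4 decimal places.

1.5112, 1.6342

g(0.39) = -15.203700, g(2.13) = 8.390700
t2 = 2.130000 − 8.390700·(2.130000 − 0.390000) / (8.390700 − (-15.203700)) = 2.130000 − (14.599818)/(23.594400) = 1.511217
g(1.511217) = -2.081370
t3 = 1.511217 − (-2.081370)·(1.511217 − 2.130000) / (-2.081370 − 8.390700) = 1.511217 − (1.287917)/(-10.472070) = 1.634203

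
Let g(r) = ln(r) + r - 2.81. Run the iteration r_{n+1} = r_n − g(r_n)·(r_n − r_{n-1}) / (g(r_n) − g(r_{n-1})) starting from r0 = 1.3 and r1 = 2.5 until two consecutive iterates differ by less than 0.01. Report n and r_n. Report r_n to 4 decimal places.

n = 4, r_n = 2.0784

g(1.3) = -1.247636, g(2.5) = 0.606291
r2 = 2.500000 − 0.606291·(1.200000)/(1.853926) = 2.107563;  |Δ| = 0.392437
g(2.107563) = 0.043096
r3 = 2.107563 − 0.043096·(-0.392437)/(-0.563195) = 2.077534;  |Δ| = 0.030029
g(2.077534) = -0.001284
r4 = 2.077534 − (-0.001284)·(-0.030029)/(-0.044380) = 2.078403;  |Δ| = 0.000869
|r4 − r3| = 0.000869 < 0.01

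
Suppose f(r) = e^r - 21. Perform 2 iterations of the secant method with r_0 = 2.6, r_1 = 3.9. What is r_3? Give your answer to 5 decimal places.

f(2.6) = -7.5362620, f(3.9) = 28.4024491
r_2 = 3.9000000 − 28.4024491·(3.9000000 − 2.6000000) / (28.4024491 − (-7.5362620)) = 3.9000000 − (36.9231838)/(35.9387111) = 2.8726069
f(2.8726069) = -3.3169439
r_3 = 2.8726069 − (-3.3169439)·(2.8726069 − 3.9000000) / (-3.3169439 − 28.4024491) = 2.8726069 − (3.4078053)/(-31.7193930) = 2.9800429

2.98004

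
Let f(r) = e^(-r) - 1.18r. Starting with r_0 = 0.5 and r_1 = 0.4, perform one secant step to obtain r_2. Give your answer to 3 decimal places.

f(0.5) = 0.01653, f(0.4) = 0.19832
r_2 = 0.40000 − 0.19832·(0.40000 − 0.50000) / (0.19832 − 0.01653) = 0.40000 − (-0.01983)/(0.18179) = 0.50909

0.509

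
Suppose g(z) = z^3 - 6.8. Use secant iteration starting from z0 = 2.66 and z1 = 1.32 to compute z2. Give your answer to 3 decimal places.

1.685

g(2.66) = 12.02110, g(1.32) = -4.50003
z2 = 1.32000 − (-4.50003)·(1.32000 − 2.66000) / (-4.50003 − 12.02110) = 1.32000 − (6.03004)/(-16.52113) = 1.68499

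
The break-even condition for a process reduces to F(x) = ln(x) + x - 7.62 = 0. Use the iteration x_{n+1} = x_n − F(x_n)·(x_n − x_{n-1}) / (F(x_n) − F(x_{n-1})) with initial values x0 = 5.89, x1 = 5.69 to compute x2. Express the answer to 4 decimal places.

5.8531

F(5.89) = 0.043256, F(5.69) = -0.191290
x2 = 5.690000 − (-0.191290)·(5.690000 − 5.890000) / (-0.191290 − 0.043256) = 5.690000 − (0.038258)/(-0.234546) = 5.853115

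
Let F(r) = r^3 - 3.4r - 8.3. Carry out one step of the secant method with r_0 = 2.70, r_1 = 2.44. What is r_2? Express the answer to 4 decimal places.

2.5659

F(2.70) = 2.203000, F(2.44) = -2.069216
r_2 = 2.440000 − (-2.069216)·(2.440000 − 2.700000) / (-2.069216 − 2.203000) = 2.440000 − (0.537996)/(-4.272216) = 2.565929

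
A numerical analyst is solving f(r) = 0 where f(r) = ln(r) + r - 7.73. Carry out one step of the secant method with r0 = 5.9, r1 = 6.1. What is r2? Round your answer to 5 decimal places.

5.94718

f(5.9) = -0.0550476, f(6.1) = 0.1782888
r2 = 6.1000000 − 0.1782888·(6.1000000 − 5.9000000) / (0.1782888 − (-0.0550476)) = 6.1000000 − (0.0356578)/(0.2333364) = 5.9471831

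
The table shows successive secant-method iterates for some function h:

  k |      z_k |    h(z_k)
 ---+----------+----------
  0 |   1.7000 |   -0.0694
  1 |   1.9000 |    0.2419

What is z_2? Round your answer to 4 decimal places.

z_2 = 1.9000 − 0.2419·(1.9000 − 1.7000) / (0.2419 − (-0.0694))
   = 1.9000 − (0.048380)/(0.311300) = 1.744587

1.7446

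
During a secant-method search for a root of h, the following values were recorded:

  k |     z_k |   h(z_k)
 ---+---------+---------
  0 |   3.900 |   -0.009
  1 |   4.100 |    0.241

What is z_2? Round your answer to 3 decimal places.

3.907

z_2 = 4.100 − 0.241·(4.100 − 3.900) / (0.241 − (-0.009))
   = 4.100 − (0.04820)/(0.25000) = 3.90720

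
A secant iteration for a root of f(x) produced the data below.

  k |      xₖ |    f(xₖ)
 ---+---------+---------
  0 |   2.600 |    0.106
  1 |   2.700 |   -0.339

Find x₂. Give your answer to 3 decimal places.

x₂ = 2.700 − (-0.339)·(2.700 − 2.600) / (-0.339 − 0.106)
   = 2.700 − (-0.03390)/(-0.44500) = 2.62382

2.624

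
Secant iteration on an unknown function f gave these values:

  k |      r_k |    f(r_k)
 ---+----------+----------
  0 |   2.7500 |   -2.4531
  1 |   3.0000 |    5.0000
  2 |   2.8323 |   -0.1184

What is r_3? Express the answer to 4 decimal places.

2.8362

r_3 = 2.8323 − (-0.1184)·(2.8323 − 3.0000) / (-0.1184 − 5.0000)
   = 2.8323 − (0.019856)/(-5.118400) = 2.836179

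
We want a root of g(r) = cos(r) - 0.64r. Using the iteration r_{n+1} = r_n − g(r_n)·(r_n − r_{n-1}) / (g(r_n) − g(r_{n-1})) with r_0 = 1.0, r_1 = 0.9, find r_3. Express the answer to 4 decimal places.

0.9318

g(1.0) = -0.099698, g(0.9) = 0.045610
r_2 = 0.900000 − 0.045610·(0.900000 − 1.000000) / (0.045610 − (-0.099698)) = 0.900000 − (-0.004561)/(0.145308) = 0.931389
g(0.931389) = 0.000632
r_3 = 0.931389 − 0.000632·(0.931389 − 0.900000) / (0.000632 − 0.045610) = 0.931389 − (0.000020)/(-0.044978) = 0.931829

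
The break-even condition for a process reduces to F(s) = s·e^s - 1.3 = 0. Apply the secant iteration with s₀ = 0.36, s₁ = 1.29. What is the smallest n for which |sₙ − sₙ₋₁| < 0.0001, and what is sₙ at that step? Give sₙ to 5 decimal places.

n = 7, sₙ = 0.66713

F(0.36) = -0.7840014, F(1.29) = 3.3862947
s₂ = 1.2900000 − 3.3862947·(0.9300000)/(4.1702961) = 0.5348368;  |Δ| = 0.7551632
F(0.5348368) = -0.3869428
s₃ = 0.5348368 − (-0.3869428)·(-0.7551632)/(-3.7732375) = 0.6122783;  |Δ| = 0.0774414
F(0.6122783) = -0.1705736
s₄ = 0.6122783 − (-0.1705736)·(0.0774414)/(0.2163692) = 0.6733289;  |Δ| = 0.0610506
F(0.6733289) = 0.0202320
s₅ = 0.6733289 − 0.0202320·(0.0610506)/(0.1908057) = 0.6668554;  |Δ| = 0.0064735
F(0.6668554) = -0.0008979
s₆ = 0.6668554 − (-0.0008979)·(-0.0064735)/(-0.0211299) = 0.6671305;  |Δ| = 0.0002751
F(0.6671305) = -0.0000044
s₇ = 0.6671305 − (-0.0000044)·(0.0002751)/(0.0008934) = 0.6671318;  |Δ| = 0.0000014
|s₇ − s₆| = 0.0000014 < 0.0001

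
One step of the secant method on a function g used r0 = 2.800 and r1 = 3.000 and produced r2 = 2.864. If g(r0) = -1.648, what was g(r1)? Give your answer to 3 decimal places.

3.502

The secant line through (2.800, -1.648) and (3.000, g(r1)) crosses zero at r2 = 2.864.
So (2.800, -1.648), (3.000, g(r1)), (2.864, 0) are collinear:
g(r1) = -1.648 · (3.000 − 2.864) / (2.800 − 2.864) = -1.648 · (0.13600)/(-0.06400) = 3.50200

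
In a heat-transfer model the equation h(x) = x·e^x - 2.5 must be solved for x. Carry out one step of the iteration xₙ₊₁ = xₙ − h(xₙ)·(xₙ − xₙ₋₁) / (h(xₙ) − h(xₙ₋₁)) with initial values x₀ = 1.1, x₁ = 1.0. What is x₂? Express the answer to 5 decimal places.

0.96277

h(1.1) = 0.8045826, h(1.0) = 0.2182818
x₂ = 1.0000000 − 0.2182818·(1.0000000 − 1.1000000) / (0.2182818 − 0.8045826) = 1.0000000 − (-0.0218282)/(-0.5863008) = 0.9627697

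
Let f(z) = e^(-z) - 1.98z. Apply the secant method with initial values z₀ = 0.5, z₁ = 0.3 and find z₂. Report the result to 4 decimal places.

f(0.5) = -0.383469, f(0.3) = 0.146818
z₂ = 0.300000 − 0.146818·(0.300000 − 0.500000) / (0.146818 − (-0.383469)) = 0.300000 − (-0.029364)/(0.530288) = 0.355373

0.3554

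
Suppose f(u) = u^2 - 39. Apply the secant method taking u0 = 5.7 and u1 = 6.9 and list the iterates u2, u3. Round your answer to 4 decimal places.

f(5.7) = -6.510000, f(6.9) = 8.610000
u2 = 6.900000 − 8.610000·(6.900000 − 5.700000) / (8.610000 − (-6.510000)) = 6.900000 − (10.332000)/(15.120000) = 6.216667
f(6.216667) = -0.353056
u3 = 6.216667 − (-0.353056)·(6.216667 − 6.900000) / (-0.353056 − 8.610000) = 6.216667 − (0.241255)/(-8.963056) = 6.243583

6.2167, 6.2436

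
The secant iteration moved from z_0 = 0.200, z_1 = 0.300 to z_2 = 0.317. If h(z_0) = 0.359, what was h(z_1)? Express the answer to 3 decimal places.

The secant line through (0.200, 0.359) and (0.300, h(z_1)) crosses zero at z_2 = 0.317.
So (0.200, 0.359), (0.300, h(z_1)), (0.317, 0) are collinear:
h(z_1) = 0.359 · (0.300 − 0.317) / (0.200 − 0.317) = 0.359 · (-0.01700)/(-0.11700) = 0.05216

0.052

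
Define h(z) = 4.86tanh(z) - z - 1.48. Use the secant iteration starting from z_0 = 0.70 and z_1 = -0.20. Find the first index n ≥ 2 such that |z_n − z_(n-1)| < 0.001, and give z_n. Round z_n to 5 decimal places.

n = 5, z_n = 0.41065

h(0.70) = 0.7572274, h(-0.20) = -2.2392441
z_2 = -0.2000000 − (-2.2392441)·(-0.9000000)/(-2.9964715) = 0.4725643;  |Δ| = 0.6725643
h(0.4725643) = 0.1871424
z_3 = 0.4725643 − 0.1871424·(0.6725643)/(2.4263865) = 0.4206907;  |Δ| = 0.0518736
h(0.4206907) = 0.0312184
z_4 = 0.4206907 − 0.0312184·(-0.0518736)/(-0.1559241) = 0.4103048;  |Δ| = 0.0103859
h(0.4103048) = -0.0010699
z_5 = 0.4103048 − (-0.0010699)·(-0.0103859)/(-0.0322882) = 0.4106490;  |Δ| = 0.0003441
|z_5 − z_4| = 0.0003441 < 0.001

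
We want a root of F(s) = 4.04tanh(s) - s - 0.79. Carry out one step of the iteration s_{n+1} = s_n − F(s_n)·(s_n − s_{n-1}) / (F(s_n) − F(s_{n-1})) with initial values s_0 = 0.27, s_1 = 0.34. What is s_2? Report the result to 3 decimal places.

0.268

F(0.27) = 0.00504, F(0.34) = 0.19301
s_2 = 0.34000 − 0.19301·(0.34000 − 0.27000) / (0.19301 − 0.00504) = 0.34000 − (0.01351)/(0.18796) = 0.26812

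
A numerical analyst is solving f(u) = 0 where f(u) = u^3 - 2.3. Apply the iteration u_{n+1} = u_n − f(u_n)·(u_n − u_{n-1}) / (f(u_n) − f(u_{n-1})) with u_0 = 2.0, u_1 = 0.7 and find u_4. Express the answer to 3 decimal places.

1.267

f(2.0) = 5.70000, f(0.7) = -1.95700
u_2 = 0.70000 − (-1.95700)·(0.70000 − 2.00000) / (-1.95700 − 5.70000) = 0.70000 − (2.54410)/(-7.65700) = 1.03226
f(1.03226) = -1.20007
u_3 = 1.03226 − (-1.20007)·(1.03226 − 0.70000) / (-1.20007 − (-1.95700)) = 1.03226 − (-0.39873)/(0.75693) = 1.55904
f(1.55904) = 1.48938
u_4 = 1.55904 − 1.48938·(1.55904 − 1.03226) / (1.48938 − (-1.20007)) = 1.55904 − (0.78457)/(2.68945) = 1.26731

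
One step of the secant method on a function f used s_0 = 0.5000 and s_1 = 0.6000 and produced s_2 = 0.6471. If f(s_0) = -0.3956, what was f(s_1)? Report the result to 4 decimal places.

The secant line through (0.5000, -0.3956) and (0.6000, f(s_1)) crosses zero at s_2 = 0.6471.
So (0.5000, -0.3956), (0.6000, f(s_1)), (0.6471, 0) are collinear:
f(s_1) = -0.3956 · (0.6000 − 0.6471) / (0.5000 − 0.6471) = -0.3956 · (-0.047100)/(-0.147100) = -0.126667

-0.1267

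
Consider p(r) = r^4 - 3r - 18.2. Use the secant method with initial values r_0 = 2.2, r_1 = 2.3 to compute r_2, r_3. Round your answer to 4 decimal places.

2.2323, 2.2338

p(2.2) = -1.374400, p(2.3) = 2.884100
r_2 = 2.300000 − 2.884100·(2.300000 − 2.200000) / (2.884100 − (-1.374400)) = 2.300000 − (0.288410)/(4.258500) = 2.232274
p(2.232274) = -0.066051
r_3 = 2.232274 − (-0.066051)·(2.232274 − 2.300000) / (-0.066051 − 2.884100) = 2.232274 − (0.004473)/(-2.950151) = 2.233791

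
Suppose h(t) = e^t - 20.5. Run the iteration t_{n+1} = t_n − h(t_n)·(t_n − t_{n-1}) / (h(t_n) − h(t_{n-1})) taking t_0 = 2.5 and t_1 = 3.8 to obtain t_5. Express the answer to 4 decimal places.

3.0202

h(2.5) = -8.317506, h(3.8) = 24.201184
t_2 = 3.800000 − 24.201184·(3.800000 − 2.500000) / (24.201184 − (-8.317506)) = 3.800000 − (31.461540)/(32.518691) = 2.832509
h(2.832509) = -3.511969
t_3 = 2.832509 − (-3.511969)·(2.832509 − 3.800000) / (-3.511969 − 24.201184) = 2.832509 − (3.397799)/(-27.713154) = 2.955115
h(2.955115) = -1.296069
t_4 = 2.955115 − (-1.296069)·(2.955115 − 2.832509) / (-1.296069 − (-3.511969)) = 2.955115 − (-0.158906)/(2.215901) = 3.026827
h(3.026827) = 0.131657
t_5 = 3.026827 − 0.131657·(3.026827 − 2.955115) / (0.131657 − (-1.296069)) = 3.026827 − (0.009441)/(1.427725) = 3.020214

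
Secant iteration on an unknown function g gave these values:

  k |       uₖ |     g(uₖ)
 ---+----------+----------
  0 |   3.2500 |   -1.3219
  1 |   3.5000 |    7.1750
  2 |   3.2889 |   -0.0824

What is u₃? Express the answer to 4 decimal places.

3.2913

u₃ = 3.2889 − (-0.0824)·(3.2889 − 3.5000) / (-0.0824 − 7.1750)
   = 3.2889 − (0.017395)/(-7.257400) = 3.291297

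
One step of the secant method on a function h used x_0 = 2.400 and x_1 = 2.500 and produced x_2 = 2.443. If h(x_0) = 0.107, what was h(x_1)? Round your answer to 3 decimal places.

-0.142

The secant line through (2.400, 0.107) and (2.500, h(x_1)) crosses zero at x_2 = 2.443.
So (2.400, 0.107), (2.500, h(x_1)), (2.443, 0) are collinear:
h(x_1) = 0.107 · (2.500 − 2.443) / (2.400 − 2.443) = 0.107 · (0.05700)/(-0.04300) = -0.14184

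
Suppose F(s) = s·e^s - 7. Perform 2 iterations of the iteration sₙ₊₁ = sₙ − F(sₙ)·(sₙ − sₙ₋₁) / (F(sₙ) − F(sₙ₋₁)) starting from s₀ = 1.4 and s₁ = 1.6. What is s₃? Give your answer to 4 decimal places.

F(1.4) = -1.322720, F(1.6) = 0.924852
s₂ = 1.600000 − 0.924852·(1.600000 − 1.400000) / (0.924852 − (-1.322720)) = 1.600000 − (0.184970)/(2.247572) = 1.517702
F(1.517702) = -0.076651
s₃ = 1.517702 − (-0.076651)·(1.517702 − 1.600000) / (-0.076651 − 0.924852) = 1.517702 − (0.006308)/(-1.001503) = 1.524001

1.5240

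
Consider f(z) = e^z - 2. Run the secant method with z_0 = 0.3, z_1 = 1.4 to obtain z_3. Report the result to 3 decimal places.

f(0.3) = -0.65014, f(1.4) = 2.05520
z_2 = 1.40000 − 2.05520·(1.40000 − 0.30000) / (2.05520 − (-0.65014)) = 1.40000 − (2.26072)/(2.70534) = 0.56435
f(0.56435) = -0.24170
z_3 = 0.56435 − (-0.24170)·(0.56435 − 1.40000) / (-0.24170 − 2.05520) = 0.56435 − (0.20197)/(-2.29690) = 0.65228

0.652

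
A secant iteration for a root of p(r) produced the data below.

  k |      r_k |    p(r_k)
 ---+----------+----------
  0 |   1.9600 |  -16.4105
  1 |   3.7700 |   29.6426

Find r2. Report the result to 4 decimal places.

r2 = 3.7700 − 29.6426·(3.7700 − 1.9600) / (29.6426 − (-16.4105))
   = 3.7700 − (53.653106)/(46.053100) = 2.604973

2.6050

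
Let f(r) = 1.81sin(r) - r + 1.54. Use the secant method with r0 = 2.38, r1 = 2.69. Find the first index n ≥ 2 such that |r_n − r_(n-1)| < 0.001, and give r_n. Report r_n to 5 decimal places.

f(2.38) = 0.4090357, f(2.69) = -0.3601177
r2 = 2.6900000 − (-0.3601177)·(0.3100000)/(-0.7691534) = 2.5448580;  |Δ| = 0.1451420
f(2.5448580) = 0.0122615
r3 = 2.5448580 − 0.0122615·(-0.1451420)/(0.3723792) = 2.5496371;  |Δ| = 0.0047792
f(2.5496371) = 0.0003155
r4 = 2.5496371 − 0.0003155·(0.0047792)/(-0.0119461) = 2.5497634;  |Δ| = 0.0001262
|r4 − r3| = 0.0001262 < 0.001

n = 4, r_n = 2.54976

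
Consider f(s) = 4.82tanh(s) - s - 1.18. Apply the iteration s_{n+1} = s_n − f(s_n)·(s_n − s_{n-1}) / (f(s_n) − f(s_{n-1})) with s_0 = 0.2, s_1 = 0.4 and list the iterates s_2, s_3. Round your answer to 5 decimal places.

f(0.2) = -0.4286510, f(0.4) = 0.2513540
s_2 = 0.4000000 − 0.2513540·(0.4000000 − 0.2000000) / (0.2513540 − (-0.4286510)) = 0.4000000 − (0.0502708)/(0.6800050) = 0.3260729
f(0.3260729) = 0.0121678
s_3 = 0.3260729 − 0.0121678·(0.3260729 − 0.4000000) / (0.0121678 − 0.2513540) = 0.3260729 − (-0.0008995)/(-0.2391862) = 0.3223121

0.32607, 0.32231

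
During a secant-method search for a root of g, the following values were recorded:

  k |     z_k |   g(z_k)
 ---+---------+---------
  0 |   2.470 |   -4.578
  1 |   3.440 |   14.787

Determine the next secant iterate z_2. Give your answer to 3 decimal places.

z_2 = 3.440 − 14.787·(3.440 − 2.470) / (14.787 − (-4.578))
   = 3.440 − (14.34339)/(19.36500) = 2.69931

2.699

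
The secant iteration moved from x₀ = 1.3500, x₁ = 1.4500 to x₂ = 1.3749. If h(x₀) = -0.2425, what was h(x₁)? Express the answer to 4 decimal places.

The secant line through (1.3500, -0.2425) and (1.4500, h(x₁)) crosses zero at x₂ = 1.3749.
So (1.3500, -0.2425), (1.4500, h(x₁)), (1.3749, 0) are collinear:
h(x₁) = -0.2425 · (1.4500 − 1.3749) / (1.3500 − 1.3749) = -0.2425 · (0.075100)/(-0.024900) = 0.731396

0.7314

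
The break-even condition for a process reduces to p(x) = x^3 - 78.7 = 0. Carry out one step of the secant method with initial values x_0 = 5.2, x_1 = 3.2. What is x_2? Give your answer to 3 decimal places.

4.052

p(5.2) = 61.90800, p(3.2) = -45.93200
x_2 = 3.20000 − (-45.93200)·(3.20000 − 5.20000) / (-45.93200 − 61.90800) = 3.20000 − (91.86400)/(-107.84000) = 4.05185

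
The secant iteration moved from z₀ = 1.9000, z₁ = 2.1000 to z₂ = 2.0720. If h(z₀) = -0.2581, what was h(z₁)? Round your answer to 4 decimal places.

The secant line through (1.9000, -0.2581) and (2.1000, h(z₁)) crosses zero at z₂ = 2.0720.
So (1.9000, -0.2581), (2.1000, h(z₁)), (2.0720, 0) are collinear:
h(z₁) = -0.2581 · (2.1000 − 2.0720) / (1.9000 − 2.0720) = -0.2581 · (0.028000)/(-0.172000) = 0.042016

0.0420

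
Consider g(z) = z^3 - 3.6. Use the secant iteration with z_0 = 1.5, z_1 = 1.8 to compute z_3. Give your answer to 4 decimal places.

1.5318

g(1.5) = -0.225000, g(1.8) = 2.232000
z_2 = 1.800000 − 2.232000·(1.800000 − 1.500000) / (2.232000 − (-0.225000)) = 1.800000 − (0.669600)/(2.457000) = 1.527473
g(1.527473) = -0.036143
z_3 = 1.527473 − (-0.036143)·(1.527473 − 1.800000) / (-0.036143 − 2.232000) = 1.527473 − (0.009850)/(-2.268143) = 1.531815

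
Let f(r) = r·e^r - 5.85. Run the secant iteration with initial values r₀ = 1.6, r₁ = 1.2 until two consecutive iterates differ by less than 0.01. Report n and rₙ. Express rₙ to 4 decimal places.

n = 4, rₙ = 1.4174

f(1.6) = 2.074852, f(1.2) = -1.865860
r₂ = 1.200000 − (-1.865860)·(-0.400000)/(-3.940712) = 1.389393;  |Δ| = 0.189393
f(1.389393) = -0.275179
r₃ = 1.389393 − (-0.275179)·(0.189393)/(1.590681) = 1.422157;  |Δ| = 0.032764
f(1.422157) = 0.046341
r₄ = 1.422157 − 0.046341·(0.032764)/(0.321519) = 1.417435;  |Δ| = 0.004722
|r₄ − r₃| = 0.004722 < 0.01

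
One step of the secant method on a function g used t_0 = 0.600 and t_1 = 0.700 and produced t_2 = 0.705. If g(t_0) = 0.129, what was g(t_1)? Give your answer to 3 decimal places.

0.006

The secant line through (0.600, 0.129) and (0.700, g(t_1)) crosses zero at t_2 = 0.705.
So (0.600, 0.129), (0.700, g(t_1)), (0.705, 0) are collinear:
g(t_1) = 0.129 · (0.700 − 0.705) / (0.600 − 0.705) = 0.129 · (-0.00500)/(-0.10500) = 0.00614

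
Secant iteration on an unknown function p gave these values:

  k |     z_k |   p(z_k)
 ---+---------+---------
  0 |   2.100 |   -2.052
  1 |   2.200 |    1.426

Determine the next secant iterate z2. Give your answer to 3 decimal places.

2.159

z2 = 2.200 − 1.426·(2.200 − 2.100) / (1.426 − (-2.052))
   = 2.200 − (0.14260)/(3.47800) = 2.15900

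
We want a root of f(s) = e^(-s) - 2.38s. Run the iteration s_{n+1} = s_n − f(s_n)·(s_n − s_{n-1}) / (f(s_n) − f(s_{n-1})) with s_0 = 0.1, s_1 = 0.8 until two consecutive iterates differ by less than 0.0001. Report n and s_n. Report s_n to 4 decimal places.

f(0.1) = 0.666837, f(0.8) = -1.454671
s_2 = 0.800000 − (-1.454671)·(0.700000)/(-2.121508) = 0.320026;  |Δ| = 0.479974
f(0.320026) = -0.035531
s_3 = 0.320026 − (-0.035531)·(-0.479974)/(1.419141) = 0.308009;  |Δ| = 0.012017
f(0.308009) = 0.001848
s_4 = 0.308009 − 0.001848·(-0.012017)/(0.037379) = 0.308603;  |Δ| = 0.000594
f(0.308603) = -0.000002
s_5 = 0.308603 − (-0.000002)·(0.000594)/(-0.001851) = 0.308602;  |Δ| = 0.000001
|s_5 − s_4| = 0.000001 < 0.0001

n = 5, s_n = 0.3086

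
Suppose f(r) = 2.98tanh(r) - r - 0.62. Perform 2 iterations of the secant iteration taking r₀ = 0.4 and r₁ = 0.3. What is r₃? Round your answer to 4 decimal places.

0.3305

f(0.4) = 0.112248, f(0.3) = -0.051888
r₂ = 0.300000 − (-0.051888)·(0.300000 − 0.400000) / (-0.051888 − 0.112248) = 0.300000 − (0.005189)/(-0.164136) = 0.331613
f(0.331613) = 0.001896
r₃ = 0.331613 − 0.001896·(0.331613 − 0.300000) / (0.001896 − (-0.051888)) = 0.331613 − (0.000060)/(0.053784) = 0.330499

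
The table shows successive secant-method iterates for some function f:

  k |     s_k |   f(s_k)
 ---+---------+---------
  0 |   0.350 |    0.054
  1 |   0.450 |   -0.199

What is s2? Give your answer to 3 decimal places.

s2 = 0.450 − (-0.199)·(0.450 − 0.350) / (-0.199 − 0.054)
   = 0.450 − (-0.01990)/(-0.25300) = 0.37134

0.371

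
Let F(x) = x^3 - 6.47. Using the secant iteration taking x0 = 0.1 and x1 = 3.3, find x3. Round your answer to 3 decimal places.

F(0.1) = -6.46900, F(3.3) = 29.46700
x2 = 3.30000 − 29.46700·(3.30000 − 0.10000) / (29.46700 − (-6.46900)) = 3.30000 − (94.29440)/(35.93600) = 0.67605
F(0.67605) = -6.16102
x3 = 0.67605 − (-6.16102)·(0.67605 − 3.30000) / (-6.16102 − 29.46700) = 0.67605 − (16.16623)/(-35.62802) = 1.12980

1.130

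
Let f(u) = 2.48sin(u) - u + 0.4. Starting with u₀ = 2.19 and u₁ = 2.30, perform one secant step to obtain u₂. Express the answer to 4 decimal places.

f(2.19) = 0.229565, f(2.30) = -0.050651
u₂ = 2.300000 − (-0.050651)·(2.300000 − 2.190000) / (-0.050651 − 0.229565) = 2.300000 − (-0.005572)/(-0.280216) = 2.280117

2.2801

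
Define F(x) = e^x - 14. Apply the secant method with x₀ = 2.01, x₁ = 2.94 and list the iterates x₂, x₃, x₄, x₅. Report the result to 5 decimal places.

F(2.01) = -6.5366827, F(2.94) = 4.9158463
x₂ = 2.9400000 − 4.9158463·(2.9400000 − 2.0100000) / (4.9158463 − (-6.5366827)) = 2.9400000 − (4.5717371)/(11.4525290) = 2.5408098
F(2.5408098) = -1.3100566
x₃ = 2.5408098 − (-1.3100566)·(2.5408098 − 2.9400000) / (-1.3100566 − 4.9158463) = 2.5408098 − (0.5229617)/(-6.2259029) = 2.6248076
F(2.6248076) = -0.1980822
x₄ = 2.6248076 − (-0.1980822)·(2.6248076 − 2.5408098) / (-0.1980822 − (-1.3100566)) = 2.6248076 − (-0.0166385)/(1.1119744) = 2.6397705
F(2.6397705) = 0.0099885
x₅ = 2.6397705 − 0.0099885·(2.6397705 − 2.6248076) / (0.0099885 − (-0.1980822)) = 2.6397705 − (0.0001495)/(0.2080707) = 2.6390522

2.54081, 2.62481, 2.63977, 2.63905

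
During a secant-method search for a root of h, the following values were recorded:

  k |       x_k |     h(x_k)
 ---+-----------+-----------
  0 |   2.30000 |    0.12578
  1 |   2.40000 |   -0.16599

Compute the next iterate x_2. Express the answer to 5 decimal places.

x_2 = 2.40000 − (-0.16599)·(2.40000 − 2.30000) / (-0.16599 − 0.12578)
   = 2.40000 − (-0.0165990)/(-0.2917700) = 2.3431093

2.34311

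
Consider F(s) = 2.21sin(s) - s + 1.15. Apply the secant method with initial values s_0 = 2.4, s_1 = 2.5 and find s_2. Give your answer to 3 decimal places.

2.490

F(2.4) = 0.24277, F(2.5) = -0.02738
s_2 = 2.50000 − (-0.02738)·(2.50000 − 2.40000) / (-0.02738 − 0.24277) = 2.50000 − (-0.00274)/(-0.27015) = 2.48987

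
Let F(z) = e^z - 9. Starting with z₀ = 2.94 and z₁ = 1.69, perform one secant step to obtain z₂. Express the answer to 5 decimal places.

2.02162

F(2.94) = 9.9158463, F(1.69) = -3.5805193
z₂ = 1.6900000 − (-3.5805193)·(1.6900000 − 2.9400000) / (-3.5805193 − 9.9158463) = 1.6900000 − (4.4756491)/(-13.4963656) = 2.0216188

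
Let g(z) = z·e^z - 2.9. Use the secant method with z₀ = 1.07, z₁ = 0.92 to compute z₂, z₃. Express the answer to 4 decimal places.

1.0294, 1.0329

g(1.07) = 0.219456, g(0.92) = -0.591453
z₂ = 0.920000 − (-0.591453)·(0.920000 − 1.070000) / (-0.591453 − 0.219456) = 0.920000 − (0.088718)/(-0.810909) = 1.029406
g(1.029406) = -0.018281
z₃ = 1.029406 − (-0.018281)·(1.029406 − 0.920000) / (-0.018281 − (-0.591453)) = 1.029406 − (-0.002000)/(0.573172) = 1.032895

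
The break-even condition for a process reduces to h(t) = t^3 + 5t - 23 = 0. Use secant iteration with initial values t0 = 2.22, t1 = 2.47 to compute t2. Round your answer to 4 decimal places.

h(2.22) = -0.958952, h(2.47) = 4.419223
t2 = 2.470000 − 4.419223·(2.470000 − 2.220000) / (4.419223 − (-0.958952)) = 2.470000 − (1.104806)/(5.378175) = 2.264576

2.2646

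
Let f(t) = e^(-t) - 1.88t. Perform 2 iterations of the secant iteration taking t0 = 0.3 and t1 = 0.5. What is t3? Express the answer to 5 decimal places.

f(0.3) = 0.1768182, f(0.5) = -0.3334693
t2 = 0.5000000 − (-0.3334693)·(0.5000000 − 0.3000000) / (-0.3334693 − 0.1768182) = 0.5000000 − (-0.0666939)/(-0.5102876) = 0.3693014
f(0.3693014) = -0.0030696
t3 = 0.3693014 − (-0.0030696)·(0.3693014 − 0.5000000) / (-0.0030696 − (-0.3334693)) = 0.3693014 − (0.0004012)/(0.3303997) = 0.3680871

0.36809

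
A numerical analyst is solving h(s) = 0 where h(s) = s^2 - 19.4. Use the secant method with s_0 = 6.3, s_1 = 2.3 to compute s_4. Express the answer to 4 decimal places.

4.3960

h(6.3) = 20.290000, h(2.3) = -14.110000
s_2 = 2.300000 − (-14.110000)·(2.300000 − 6.300000) / (-14.110000 − 20.290000) = 2.300000 − (56.440000)/(-34.400000) = 3.940698
h(3.940698) = -3.870902
s_3 = 3.940698 − (-3.870902)·(3.940698 − 2.300000) / (-3.870902 − (-14.110000)) = 3.940698 − (-6.350980)/(10.239098) = 4.560965
h(4.560965) = 1.402403
s_4 = 4.560965 − 1.402403·(4.560965 − 3.940698) / (1.402403 − (-3.870902)) = 4.560965 − (0.869865)/(5.273305) = 4.396009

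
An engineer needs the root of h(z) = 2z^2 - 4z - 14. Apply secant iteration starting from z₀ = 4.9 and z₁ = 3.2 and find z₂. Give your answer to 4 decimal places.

3.7180

h(4.9) = 14.420000, h(3.2) = -6.320000
z₂ = 3.200000 − (-6.320000)·(3.200000 − 4.900000) / (-6.320000 − 14.420000) = 3.200000 − (10.744000)/(-20.740000) = 3.718033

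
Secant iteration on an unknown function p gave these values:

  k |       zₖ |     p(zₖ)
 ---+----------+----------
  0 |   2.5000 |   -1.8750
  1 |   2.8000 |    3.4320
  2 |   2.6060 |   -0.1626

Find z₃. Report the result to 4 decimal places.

z₃ = 2.6060 − (-0.1626)·(2.6060 − 2.8000) / (-0.1626 − 3.4320)
   = 2.6060 − (0.031544)/(-3.594600) = 2.614775

2.6148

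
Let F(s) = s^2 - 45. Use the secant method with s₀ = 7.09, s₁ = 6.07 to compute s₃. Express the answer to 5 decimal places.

F(7.09) = 5.2681000, F(6.07) = -8.1551000
s₂ = 6.0700000 − (-8.1551000)·(6.0700000 − 7.0900000) / (-8.1551000 − 5.2681000) = 6.0700000 − (8.3182020)/(-13.4232000) = 6.6896884
F(6.6896884) = -0.2480684
s₃ = 6.6896884 − (-0.2480684)·(6.6896884 − 6.0700000) / (-0.2480684 − (-8.1551000)) = 6.6896884 − (-0.1537251)/(7.9070316) = 6.7091300

6.70913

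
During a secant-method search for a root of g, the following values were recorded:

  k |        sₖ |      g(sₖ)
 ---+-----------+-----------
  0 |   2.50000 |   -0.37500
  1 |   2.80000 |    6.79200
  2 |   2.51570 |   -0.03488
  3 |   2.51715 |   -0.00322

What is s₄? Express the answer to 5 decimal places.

s₄ = 2.51715 − (-0.00322)·(2.51715 − 2.51570) / (-0.00322 − (-0.03488))
   = 2.51715 − (-0.0000047)/(0.0316600) = 2.5172975

2.51730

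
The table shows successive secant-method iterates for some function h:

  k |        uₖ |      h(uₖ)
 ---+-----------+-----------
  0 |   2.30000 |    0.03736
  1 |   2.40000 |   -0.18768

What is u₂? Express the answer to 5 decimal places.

u₂ = 2.40000 − (-0.18768)·(2.40000 − 2.30000) / (-0.18768 − 0.03736)
   = 2.40000 − (-0.0187680)/(-0.2250400) = 2.3166015

2.31660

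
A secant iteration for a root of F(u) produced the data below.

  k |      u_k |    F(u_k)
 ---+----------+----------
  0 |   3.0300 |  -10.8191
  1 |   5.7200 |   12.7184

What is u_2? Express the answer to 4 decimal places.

u_2 = 5.7200 − 12.7184·(5.7200 − 3.0300) / (12.7184 − (-10.8191))
   = 5.7200 − (34.212496)/(23.537500) = 4.266469

4.2665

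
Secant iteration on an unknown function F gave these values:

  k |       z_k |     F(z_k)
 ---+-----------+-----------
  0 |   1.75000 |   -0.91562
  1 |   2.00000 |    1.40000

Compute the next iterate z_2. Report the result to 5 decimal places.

z_2 = 2.00000 − 1.40000·(2.00000 − 1.75000) / (1.40000 − (-0.91562))
   = 2.00000 − (0.3500000)/(2.3156200) = 1.8488526

1.84885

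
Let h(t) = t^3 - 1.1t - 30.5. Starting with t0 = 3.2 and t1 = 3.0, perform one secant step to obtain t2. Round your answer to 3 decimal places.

h(3.2) = -1.25200, h(3.0) = -6.80000
t2 = 3.00000 − (-6.80000)·(3.00000 − 3.20000) / (-6.80000 − (-1.25200)) = 3.00000 − (1.36000)/(-5.54800) = 3.24513

3.245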